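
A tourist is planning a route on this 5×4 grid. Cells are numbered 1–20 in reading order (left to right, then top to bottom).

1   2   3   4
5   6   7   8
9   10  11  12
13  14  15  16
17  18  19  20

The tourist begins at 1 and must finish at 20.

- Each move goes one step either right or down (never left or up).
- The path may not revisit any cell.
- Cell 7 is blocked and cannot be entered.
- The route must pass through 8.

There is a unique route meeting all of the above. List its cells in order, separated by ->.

1 -> 2 -> 3 -> 4 -> 8 -> 12 -> 16 -> 20

Moves only go right or down, so the column and row indices never decrease.
Route from 1: right 3 to 4, down 4 to 20 — 7 moves in all.
Check: all required cells visited.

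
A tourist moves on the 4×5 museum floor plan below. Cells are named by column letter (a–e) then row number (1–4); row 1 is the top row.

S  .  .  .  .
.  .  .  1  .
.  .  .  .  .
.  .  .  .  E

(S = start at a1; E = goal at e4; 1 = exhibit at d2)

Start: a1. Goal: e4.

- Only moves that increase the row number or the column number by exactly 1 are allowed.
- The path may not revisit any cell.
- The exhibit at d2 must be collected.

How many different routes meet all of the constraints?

12

A right/down-only route from a1 to e4 makes exactly 3 down-moves and 4 right-moves in some order.
With no other constraints that would be C(7,3) = 35 routes.
Split at d2 and multiply the segment counts: a1→d2: 4; d2→e4: 3; product = 12.
That gives 12 routes.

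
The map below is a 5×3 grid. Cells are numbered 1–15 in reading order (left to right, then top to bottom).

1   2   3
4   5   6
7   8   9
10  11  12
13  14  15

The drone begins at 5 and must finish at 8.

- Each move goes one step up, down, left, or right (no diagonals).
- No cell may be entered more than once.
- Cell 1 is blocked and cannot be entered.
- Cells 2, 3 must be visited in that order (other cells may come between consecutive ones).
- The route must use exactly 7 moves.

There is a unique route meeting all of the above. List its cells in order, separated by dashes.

The waypoints must appear in the order 2, 3, with no cell reused.
Route from 5: up 1 to 2, right 1 to 3, down 3 to 12, left 1 to 11, up 1 to 8 — 7 moves in all.
Check: order respected (2 at step 1, 3 at step 2); 7 moves as required.

5 - 2 - 3 - 6 - 9 - 12 - 11 - 8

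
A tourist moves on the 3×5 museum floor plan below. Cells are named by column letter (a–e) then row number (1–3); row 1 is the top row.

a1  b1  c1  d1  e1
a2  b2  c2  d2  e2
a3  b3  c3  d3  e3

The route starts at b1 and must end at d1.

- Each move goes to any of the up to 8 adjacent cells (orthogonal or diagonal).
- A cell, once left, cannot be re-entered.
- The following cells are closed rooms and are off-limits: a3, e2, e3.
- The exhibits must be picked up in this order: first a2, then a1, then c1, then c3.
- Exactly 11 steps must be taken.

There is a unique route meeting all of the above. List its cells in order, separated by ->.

The waypoints must appear in the order a2, a1, c1, c3, with no cell reused.
Route from b1: down-left to a2, up to a1, down-right to b2, up-right to c1, down to c2, down-left to b3, 2× right (reaching d3), up to d2, up-right to e1, left to d1 — 11 moves in all.
Check: order respected (a2 at step 1, a1 at step 2, c1 at step 4, c3 at step 7); 11 moves as required.

b1 -> a2 -> a1 -> b2 -> c1 -> c2 -> b3 -> c3 -> d3 -> d2 -> e1 -> d1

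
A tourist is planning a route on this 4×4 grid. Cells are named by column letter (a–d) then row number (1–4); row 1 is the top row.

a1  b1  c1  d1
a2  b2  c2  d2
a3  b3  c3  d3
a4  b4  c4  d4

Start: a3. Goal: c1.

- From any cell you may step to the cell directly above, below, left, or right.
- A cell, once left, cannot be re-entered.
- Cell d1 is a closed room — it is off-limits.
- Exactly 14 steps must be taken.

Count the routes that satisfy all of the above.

Need simple routes of exactly 14 moves from a3 to c1 (Manhattan distance 4, so 5 moves are spent on a detour and 5 undoing it).
Enumerating: a3 a4 b4 b3 c3 c4 d4 d3 d2 c2 b2 a2 a1 b1 c1 | a3 a4 b4 c4 d4 d3 d2 c2 c3 b3 b2 a2 a1 b1 c1.
That gives 2 routes.

2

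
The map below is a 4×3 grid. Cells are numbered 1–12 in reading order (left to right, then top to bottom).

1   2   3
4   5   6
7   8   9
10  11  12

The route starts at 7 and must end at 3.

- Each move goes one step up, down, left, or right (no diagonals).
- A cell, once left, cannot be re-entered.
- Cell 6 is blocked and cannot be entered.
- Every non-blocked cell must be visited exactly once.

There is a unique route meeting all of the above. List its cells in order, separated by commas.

Need to visit all 11 open cells exactly once, starting at 7 and ending at 3.
Route from 7: down 1 to 10, right 2 to 12, up 1 to 9, left 1 to 8, up 1 to 5, left 1 to 4, up 1 to 1, right 2 to 3 — 10 moves in all.
Check: all 11 open cells covered.

7, 10, 11, 12, 9, 8, 5, 4, 1, 2, 3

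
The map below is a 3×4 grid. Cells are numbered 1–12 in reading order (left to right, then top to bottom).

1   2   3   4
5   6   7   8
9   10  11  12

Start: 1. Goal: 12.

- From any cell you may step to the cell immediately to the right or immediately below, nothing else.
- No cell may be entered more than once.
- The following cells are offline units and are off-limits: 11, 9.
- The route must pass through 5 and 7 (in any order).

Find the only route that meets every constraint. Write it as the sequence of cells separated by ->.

1 -> 5 -> 6 -> 7 -> 8 -> 12

Moves only go right or down, so the column and row indices never decrease.
Route from 1: down 1 to 5, right 3 to 8, down 1 to 12 — 5 moves in all.
Check: all required cells visited.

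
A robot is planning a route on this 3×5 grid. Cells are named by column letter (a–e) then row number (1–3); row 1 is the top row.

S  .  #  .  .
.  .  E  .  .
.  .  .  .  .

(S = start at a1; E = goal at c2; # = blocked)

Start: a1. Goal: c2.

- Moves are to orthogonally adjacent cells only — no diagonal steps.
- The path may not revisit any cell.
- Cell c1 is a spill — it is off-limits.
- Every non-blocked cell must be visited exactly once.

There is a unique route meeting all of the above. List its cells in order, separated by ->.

Need to visit all 14 open cells exactly once, starting at a1 and ending at c2.
Cell d1 has only two open neighbours (d2 and e1), so the path must pass straight through it: one of those is the cell it's entered from and the other is where it exits.
Route from a1: right 1 to b1, down 1 to b2, left 1 to a2, down 1 to a3, right 4 to e3, up 2 to e1, left 1 to d1, down 1 to d2, left 1 to c2 — 13 moves in all.
Check: all 14 open cells covered.

a1 -> b1 -> b2 -> a2 -> a3 -> b3 -> c3 -> d3 -> e3 -> e2 -> e1 -> d1 -> d2 -> c2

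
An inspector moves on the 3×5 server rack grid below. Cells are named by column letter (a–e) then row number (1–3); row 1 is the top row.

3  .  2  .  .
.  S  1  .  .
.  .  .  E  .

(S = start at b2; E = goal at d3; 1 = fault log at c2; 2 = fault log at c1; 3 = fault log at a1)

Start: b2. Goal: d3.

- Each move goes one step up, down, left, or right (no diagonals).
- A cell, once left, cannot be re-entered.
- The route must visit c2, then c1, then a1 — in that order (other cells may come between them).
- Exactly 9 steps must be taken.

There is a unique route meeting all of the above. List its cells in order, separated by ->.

The waypoints must appear in the order c2, c1, a1, with no cell reused.
Route from b2: right 1 to c2, up 1 to c1, left 2 to a1, down 2 to a3, right 3 to d3 — 9 moves in all.
Check: order respected (1 at step 1, 2 at step 2, 3 at step 4); 9 moves as required.

b2 -> c2 -> c1 -> b1 -> a1 -> a2 -> a3 -> b3 -> c3 -> d3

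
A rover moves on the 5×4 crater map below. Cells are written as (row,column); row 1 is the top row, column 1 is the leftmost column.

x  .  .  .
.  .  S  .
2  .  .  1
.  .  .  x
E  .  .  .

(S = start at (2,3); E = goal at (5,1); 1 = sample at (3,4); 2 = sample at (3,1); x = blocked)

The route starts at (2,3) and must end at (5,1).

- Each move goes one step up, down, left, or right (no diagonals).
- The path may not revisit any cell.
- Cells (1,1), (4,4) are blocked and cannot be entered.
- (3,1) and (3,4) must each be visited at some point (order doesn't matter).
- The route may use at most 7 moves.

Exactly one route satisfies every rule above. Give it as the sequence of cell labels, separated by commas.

(2,3), (2,4), (3,4), (3,3), (3,2), (3,1), (4,1), (5,1)

The 7-move cap with required stops at (3,1), (3,4) leaves no slack for detours.
Route from (2,3): right 1 to (2,4), down 1 to (3,4), left 3 to (3,1), down 2 to (5,1) — 7 moves in all.
Check: all required cells visited; 7 ≤ 7 moves.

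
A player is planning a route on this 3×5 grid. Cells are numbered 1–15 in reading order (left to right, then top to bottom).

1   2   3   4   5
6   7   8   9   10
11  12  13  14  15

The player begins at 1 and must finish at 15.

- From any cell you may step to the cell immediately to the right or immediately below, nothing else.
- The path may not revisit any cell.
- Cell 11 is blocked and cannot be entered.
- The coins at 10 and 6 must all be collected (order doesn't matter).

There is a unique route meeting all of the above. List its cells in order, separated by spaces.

Moves only go right or down, so the column and row indices never decrease.
Route from 1: down to 6, 4× right (reaching 10), down to 15 — 6 moves in all.
Check: all required cells visited.

1 6 7 8 9 10 15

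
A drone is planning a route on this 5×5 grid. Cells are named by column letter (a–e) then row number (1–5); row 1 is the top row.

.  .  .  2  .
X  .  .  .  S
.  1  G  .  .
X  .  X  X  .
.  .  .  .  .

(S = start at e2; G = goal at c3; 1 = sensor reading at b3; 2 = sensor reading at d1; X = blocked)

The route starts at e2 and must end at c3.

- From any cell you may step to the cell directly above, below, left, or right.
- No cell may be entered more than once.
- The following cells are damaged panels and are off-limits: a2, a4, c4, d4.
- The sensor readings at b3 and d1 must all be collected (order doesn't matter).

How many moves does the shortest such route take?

7

Any route passes through b3 and d1 in some order between e2 and c3. Summing Manhattan distances along each leg and taking the cheapest ordering (e2 → d1 → b3 → c3) gives a lower bound of 2 + 4 + 1 = 7 moves.
A route of 7 moves achieves this: e2 → e1 → d1 → d2 → c2 → b2 → b3 → c3.
Since 7 matches the lower bound, it is optimal.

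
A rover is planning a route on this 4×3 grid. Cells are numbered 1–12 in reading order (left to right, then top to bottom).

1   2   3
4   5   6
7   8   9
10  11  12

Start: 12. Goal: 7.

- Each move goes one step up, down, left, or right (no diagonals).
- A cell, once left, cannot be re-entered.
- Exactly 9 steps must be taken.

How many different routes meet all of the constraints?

7

Need simple routes of exactly 9 moves from 12 to 7 (Manhattan distance 3, so 3 moves are spent on a detour and 3 undoing it).
Enumerating: 12 9 6 3 2 5 8 11 10 7 | 12 9 6 3 2 1 4 5 8 7 | 12 9 8 5 6 3 2 1 4 7 | 12 11 8 5 6 3 2 1 4 7 | 12 11 8 9 6 3 2 5 4 7 | 12 11 8 9 6 3 2 1 4 7 | 12 11 8 9 6 5 2 1 4 7.
That gives 7 routes.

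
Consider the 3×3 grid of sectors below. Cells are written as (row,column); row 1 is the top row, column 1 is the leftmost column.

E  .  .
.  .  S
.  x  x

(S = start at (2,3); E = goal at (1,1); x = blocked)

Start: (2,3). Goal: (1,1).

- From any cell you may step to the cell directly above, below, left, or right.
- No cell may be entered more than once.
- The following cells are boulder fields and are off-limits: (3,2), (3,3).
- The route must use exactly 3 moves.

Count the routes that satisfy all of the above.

Need simple routes of exactly 3 moves from (2,3) to (1,1) (Manhattan distance 3, so 0 moves are spent on a detour and 0 undoing it).
Enumerating: (2,3) (1,3) (1,2) (1,1) | (2,3) (2,2) (1,2) (1,1) | (2,3) (2,2) (2,1) (1,1).
That gives 3 routes.

3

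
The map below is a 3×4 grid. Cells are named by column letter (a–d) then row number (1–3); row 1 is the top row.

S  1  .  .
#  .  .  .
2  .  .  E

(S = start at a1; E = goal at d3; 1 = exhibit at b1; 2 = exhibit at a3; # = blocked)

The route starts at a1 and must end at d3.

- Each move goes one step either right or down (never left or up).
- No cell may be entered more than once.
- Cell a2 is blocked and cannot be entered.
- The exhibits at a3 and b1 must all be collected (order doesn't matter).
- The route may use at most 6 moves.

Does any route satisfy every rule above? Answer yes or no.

a3 is below but to the left of b1: going b1 → a3 would need a leftward move and a3 → b1 an upward move, so no right/down-only route can visit both required cells.

no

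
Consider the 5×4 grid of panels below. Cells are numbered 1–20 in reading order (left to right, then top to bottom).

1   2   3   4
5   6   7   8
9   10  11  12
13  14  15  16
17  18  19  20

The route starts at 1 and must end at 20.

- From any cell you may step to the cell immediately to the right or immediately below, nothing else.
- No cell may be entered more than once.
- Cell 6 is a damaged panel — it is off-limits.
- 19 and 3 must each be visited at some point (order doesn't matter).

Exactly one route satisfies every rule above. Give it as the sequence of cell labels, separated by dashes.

1 - 2 - 3 - 7 - 11 - 15 - 19 - 20

Moves only go right or down, so the column and row indices never decrease.
Route from 1: right 2 to 3, down 4 to 19, right 1 to 20 — 7 moves in all.
Check: all required cells visited.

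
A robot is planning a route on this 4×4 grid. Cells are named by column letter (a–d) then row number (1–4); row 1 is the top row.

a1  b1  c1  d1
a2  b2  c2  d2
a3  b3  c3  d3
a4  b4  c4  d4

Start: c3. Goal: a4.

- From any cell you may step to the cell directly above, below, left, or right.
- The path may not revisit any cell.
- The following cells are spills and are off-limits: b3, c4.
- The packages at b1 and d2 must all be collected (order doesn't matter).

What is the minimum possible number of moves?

Any route passes through b1 and d2 in some order between c3 and a4. Summing Manhattan distances along each leg and taking the cheapest ordering (c3 → d2 → b1 → a4) gives a lower bound of 2 + 3 + 4 = 9 moves.
A route of 9 moves achieves this: c3 → c2 → d2 → d1 → c1 → b1 → b2 → a2 → a3 → a4.
Since 9 matches the lower bound, it is optimal.

9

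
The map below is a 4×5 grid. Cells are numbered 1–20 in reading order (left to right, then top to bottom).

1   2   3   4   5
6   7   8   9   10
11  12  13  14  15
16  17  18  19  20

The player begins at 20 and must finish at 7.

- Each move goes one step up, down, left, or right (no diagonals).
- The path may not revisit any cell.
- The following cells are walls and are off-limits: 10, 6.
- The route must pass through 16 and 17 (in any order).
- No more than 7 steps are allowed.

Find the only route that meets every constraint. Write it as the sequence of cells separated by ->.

20 -> 19 -> 18 -> 17 -> 16 -> 11 -> 12 -> 7

Any route must reach 16 and 17 and still end at 7 within 7 moves, so the order of the required stops is forced.
Route from 20: 4× left (reaching 16), up to 11, right to 12, up to 7 — 7 moves in all.
Check: all required cells visited; 7 ≤ 7 moves.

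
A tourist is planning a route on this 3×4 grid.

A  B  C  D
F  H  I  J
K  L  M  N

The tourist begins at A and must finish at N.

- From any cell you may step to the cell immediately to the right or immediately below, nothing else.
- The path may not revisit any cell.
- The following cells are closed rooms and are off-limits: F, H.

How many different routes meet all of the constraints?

3

A right/down-only route from A to N makes exactly 2 down-moves and 3 right-moves in some order.
With no other constraints that would be C(5,2) = 10 routes.
Subtract routes through each blocked cell (inclusion–exclusion for overlaps): − through F: 4 − through H: 6 + through F&H: 3 → 3.
That gives 3 routes.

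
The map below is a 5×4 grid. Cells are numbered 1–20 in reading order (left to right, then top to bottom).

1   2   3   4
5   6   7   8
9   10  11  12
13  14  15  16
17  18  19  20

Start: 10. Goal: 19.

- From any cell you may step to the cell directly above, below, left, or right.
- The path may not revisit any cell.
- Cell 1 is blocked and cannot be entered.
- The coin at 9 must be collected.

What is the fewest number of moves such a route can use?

Any route passes through 9 somewhere between 10 and 19. Summing Manhattan distances along the two legs (10 → 9 → 19) gives a lower bound of 1 + 4 = 5 moves.
A route of 5 moves achieves this: 10 → 9 → 13 → 17 → 18 → 19.
Since 5 matches the lower bound, it is optimal.

5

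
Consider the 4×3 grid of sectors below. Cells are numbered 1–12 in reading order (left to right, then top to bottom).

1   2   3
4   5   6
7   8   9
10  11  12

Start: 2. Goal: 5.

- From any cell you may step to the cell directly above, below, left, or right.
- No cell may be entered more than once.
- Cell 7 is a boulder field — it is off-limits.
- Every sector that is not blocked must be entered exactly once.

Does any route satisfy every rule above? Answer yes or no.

Cell 10 has only one open neighbour but is neither the start nor the goal, so a Hamiltonian route would have to both enter and leave it through the same neighbour — impossible without revisiting.

no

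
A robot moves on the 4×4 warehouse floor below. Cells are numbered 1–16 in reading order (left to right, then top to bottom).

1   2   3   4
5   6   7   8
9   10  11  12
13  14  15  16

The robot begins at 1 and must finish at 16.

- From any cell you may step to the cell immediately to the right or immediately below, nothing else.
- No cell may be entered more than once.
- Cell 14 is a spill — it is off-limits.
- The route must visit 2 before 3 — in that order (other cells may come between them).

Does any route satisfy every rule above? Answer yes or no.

One route that works: 1 → 2 → 3 → 7 → 11 → 15 → 16.

yes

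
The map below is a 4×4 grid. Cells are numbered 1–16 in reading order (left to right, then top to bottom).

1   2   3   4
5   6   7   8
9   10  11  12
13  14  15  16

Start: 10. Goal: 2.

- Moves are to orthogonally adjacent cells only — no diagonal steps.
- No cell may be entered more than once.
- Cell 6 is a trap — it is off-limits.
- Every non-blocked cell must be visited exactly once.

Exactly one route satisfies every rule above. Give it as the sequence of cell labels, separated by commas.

10, 11, 7, 3, 4, 8, 12, 16, 15, 14, 13, 9, 5, 1, 2

Need to visit all 15 open cells exactly once, starting at 10 and ending at 2.
Route from 10: right 1 to 11, up 2 to 3, right 1 to 4, down 3 to 16, left 3 to 13, up 3 to 1, right 1 to 2 — 14 moves in all.
Check: all 15 open cells covered.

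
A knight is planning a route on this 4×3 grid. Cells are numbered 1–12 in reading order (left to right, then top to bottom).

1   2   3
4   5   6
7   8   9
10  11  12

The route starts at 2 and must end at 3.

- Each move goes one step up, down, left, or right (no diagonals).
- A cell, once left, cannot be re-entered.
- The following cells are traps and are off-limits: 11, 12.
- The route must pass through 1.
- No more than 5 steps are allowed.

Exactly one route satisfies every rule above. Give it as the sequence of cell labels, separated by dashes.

The budget equals the shortest possible length, so every move has to be on a shortest route through the required cells.
Route from 2: left to 1, down to 4, 2× right (reaching 6), up to 3 — 5 moves in all.
Check: all required cells visited; 5 ≤ 5 moves.

2 - 1 - 4 - 5 - 6 - 3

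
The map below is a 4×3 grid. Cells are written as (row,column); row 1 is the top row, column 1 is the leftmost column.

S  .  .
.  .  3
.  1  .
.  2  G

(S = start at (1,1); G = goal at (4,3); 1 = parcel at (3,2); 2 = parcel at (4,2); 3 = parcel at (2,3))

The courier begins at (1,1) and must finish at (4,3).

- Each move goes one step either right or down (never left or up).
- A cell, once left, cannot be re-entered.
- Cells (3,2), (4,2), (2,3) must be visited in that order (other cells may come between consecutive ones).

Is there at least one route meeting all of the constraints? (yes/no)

no

(2,3) lies above (4,2), so going from (4,2) to (2,3) would need an upward move — but moves only go right/down, so (4,2) cannot be visited before (2,3).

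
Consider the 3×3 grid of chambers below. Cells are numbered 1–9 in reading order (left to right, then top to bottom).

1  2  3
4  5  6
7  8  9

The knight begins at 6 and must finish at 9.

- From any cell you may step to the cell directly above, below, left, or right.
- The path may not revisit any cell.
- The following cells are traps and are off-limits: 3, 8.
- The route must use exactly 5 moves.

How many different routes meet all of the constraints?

0

Need simple routes of exactly 5 moves from 6 to 9 (Manhattan distance 1, so 2 moves are spent on a detour and 2 undoing it).
No route satisfies every constraint, so the count is 0.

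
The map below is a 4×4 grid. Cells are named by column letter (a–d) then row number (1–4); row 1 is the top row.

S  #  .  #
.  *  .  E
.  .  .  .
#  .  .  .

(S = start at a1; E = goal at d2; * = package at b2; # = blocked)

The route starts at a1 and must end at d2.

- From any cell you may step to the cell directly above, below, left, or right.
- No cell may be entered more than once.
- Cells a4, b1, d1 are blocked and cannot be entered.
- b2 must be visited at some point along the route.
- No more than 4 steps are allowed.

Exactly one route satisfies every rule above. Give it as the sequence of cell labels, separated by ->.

Any route must reach b2 and still end at d2 within 4 moves, so the order of the required stops is forced.
Route from a1: down 1 to a2, right 3 to d2 — 4 moves in all.
Check: all required cells visited; 4 ≤ 4 moves.

a1 -> a2 -> b2 -> c2 -> d2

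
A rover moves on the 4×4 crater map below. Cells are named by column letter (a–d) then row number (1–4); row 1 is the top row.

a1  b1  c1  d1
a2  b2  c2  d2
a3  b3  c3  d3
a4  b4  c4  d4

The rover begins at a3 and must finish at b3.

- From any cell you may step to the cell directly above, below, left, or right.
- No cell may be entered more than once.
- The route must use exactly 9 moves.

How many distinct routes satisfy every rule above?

Need simple routes of exactly 9 moves from a3 to b3 (Manhattan distance 1, so 4 moves are spent on a detour and 4 undoing it).
Branch systematically from the start, pruning whenever the remaining move budget drops below the Manhattan distance to b3 or differs from it in parity. Grouping the completions by first move — via a2: 16; via a4: 5 (no valid completion starts via b3) — and summing: 16 + 5 = 21.
That gives 21 routes.

21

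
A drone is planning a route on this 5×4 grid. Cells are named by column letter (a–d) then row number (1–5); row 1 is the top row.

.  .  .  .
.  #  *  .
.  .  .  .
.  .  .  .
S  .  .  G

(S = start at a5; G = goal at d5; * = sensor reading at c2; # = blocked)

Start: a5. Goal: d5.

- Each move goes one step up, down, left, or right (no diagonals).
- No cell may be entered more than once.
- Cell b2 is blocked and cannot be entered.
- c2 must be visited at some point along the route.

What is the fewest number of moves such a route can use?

Any route passes through c2 somewhere between a5 and d5. Summing Manhattan distances along the two legs (a5 → c2 → d5) gives a lower bound of 5 + 4 = 9 moves.
A route of 9 moves achieves this: a5 → a4 → a3 → b3 → c3 → c2 → d2 → d3 → d4 → d5.
Since 9 matches the lower bound, it is optimal.

9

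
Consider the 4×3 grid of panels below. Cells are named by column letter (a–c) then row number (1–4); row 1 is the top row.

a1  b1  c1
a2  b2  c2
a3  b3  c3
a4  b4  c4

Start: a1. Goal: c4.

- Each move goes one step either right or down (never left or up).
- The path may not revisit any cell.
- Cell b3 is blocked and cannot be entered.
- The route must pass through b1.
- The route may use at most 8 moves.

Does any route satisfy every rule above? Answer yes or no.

yes

One route that works: a1 → b1 → b2 → c2 → c3 → c4.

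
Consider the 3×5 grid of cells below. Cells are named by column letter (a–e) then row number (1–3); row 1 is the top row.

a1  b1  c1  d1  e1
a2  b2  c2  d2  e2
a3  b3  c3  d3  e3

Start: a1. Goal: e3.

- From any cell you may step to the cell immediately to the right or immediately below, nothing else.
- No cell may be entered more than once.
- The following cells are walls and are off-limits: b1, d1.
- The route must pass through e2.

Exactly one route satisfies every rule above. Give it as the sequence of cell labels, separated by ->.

a1 -> a2 -> b2 -> c2 -> d2 -> e2 -> e3

Moves only go right or down, so the column and row indices never decrease.
Route from a1: down to a2, 4× right (reaching e2), down to e3 — 6 moves in all.
Check: all required cells visited.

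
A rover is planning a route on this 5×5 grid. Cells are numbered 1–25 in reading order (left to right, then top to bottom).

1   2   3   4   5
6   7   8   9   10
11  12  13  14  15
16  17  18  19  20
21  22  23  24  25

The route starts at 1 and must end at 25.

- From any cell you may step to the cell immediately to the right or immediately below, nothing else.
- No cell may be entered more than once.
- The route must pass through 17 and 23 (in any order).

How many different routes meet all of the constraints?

8

A right/down-only route from 1 to 25 makes exactly 4 down-moves and 4 right-moves in some order.
With no other constraints that would be C(8,4) = 70 routes.
A monotone route can only reach the required cells in the order 17, 23, so split there and multiply the segment counts: 1→17: 4; 17→23: 2; 23→25: 1; product = 8.
That gives 8 routes.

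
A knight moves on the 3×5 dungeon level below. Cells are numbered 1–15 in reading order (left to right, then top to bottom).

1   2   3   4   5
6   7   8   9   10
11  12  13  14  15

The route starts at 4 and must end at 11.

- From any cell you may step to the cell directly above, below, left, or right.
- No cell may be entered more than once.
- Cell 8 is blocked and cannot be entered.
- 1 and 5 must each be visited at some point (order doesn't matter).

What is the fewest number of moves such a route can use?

Any route passes through 1 and 5 in some order between 4 and 11. Summing Manhattan distances along each leg and taking the cheapest ordering (4 → 5 → 1 → 11) gives a lower bound of 1 + 4 + 2 = 7 moves.
The shortest route satisfying every rule uses 11 moves: 4 → 5 → 10 → 15 → 14 → 13 → 12 → 7 → 2 → 1 → 6 → 11.
The no-revisit rule (legs can't share cells) pushes the minimum above the 7-move bound; an exhaustive check rules out every length from 7 to 10 (on a 4-connected grid the length of any start-to-goal walk has the same parity as the Manhattan bound, so only lengths 7, 9, 11, … need checking), leaving 11 as the minimum.

11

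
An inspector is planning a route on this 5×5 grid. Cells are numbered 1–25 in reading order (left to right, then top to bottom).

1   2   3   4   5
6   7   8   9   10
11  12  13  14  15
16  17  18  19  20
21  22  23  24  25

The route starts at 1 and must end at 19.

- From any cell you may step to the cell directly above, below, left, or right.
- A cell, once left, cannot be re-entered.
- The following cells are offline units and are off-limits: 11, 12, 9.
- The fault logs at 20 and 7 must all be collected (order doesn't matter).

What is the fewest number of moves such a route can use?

8

Any route passes through 20 and 7 in some order between 1 and 19. Summing Manhattan distances along each leg and taking the cheapest ordering (1 → 7 → 20 → 19) gives a lower bound of 2 + 5 + 1 = 8 moves.
A route of 8 moves achieves this: 1 → 6 → 7 → 8 → 13 → 14 → 15 → 20 → 19.
Since 8 matches the lower bound, it is optimal.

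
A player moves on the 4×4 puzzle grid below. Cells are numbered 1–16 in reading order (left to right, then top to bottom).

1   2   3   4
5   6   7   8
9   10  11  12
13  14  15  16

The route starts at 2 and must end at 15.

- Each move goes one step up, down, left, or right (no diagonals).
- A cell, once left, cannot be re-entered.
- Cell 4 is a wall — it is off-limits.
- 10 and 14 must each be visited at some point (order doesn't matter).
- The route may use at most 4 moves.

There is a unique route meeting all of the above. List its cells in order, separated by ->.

2 -> 6 -> 10 -> 14 -> 15

The 4-move cap with required stops at 10, 14 leaves no slack for detours.
Route from 2: 3× down (reaching 14), right to 15 — 4 moves in all.
Check: all required cells visited; 4 ≤ 4 moves.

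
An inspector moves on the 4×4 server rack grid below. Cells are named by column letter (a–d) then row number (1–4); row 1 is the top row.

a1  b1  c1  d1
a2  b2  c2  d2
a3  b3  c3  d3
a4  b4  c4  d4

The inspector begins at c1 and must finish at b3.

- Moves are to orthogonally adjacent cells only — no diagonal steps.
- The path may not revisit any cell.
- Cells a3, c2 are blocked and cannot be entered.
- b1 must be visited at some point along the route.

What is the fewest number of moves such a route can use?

3

Any route passes through b1 somewhere between c1 and b3. Summing Manhattan distances along the two legs (c1 → b1 → b3) gives a lower bound of 1 + 2 = 3 moves.
A route of 3 moves achieves this: c1 → b1 → b2 → b3.
Since 3 matches the lower bound, it is optimal.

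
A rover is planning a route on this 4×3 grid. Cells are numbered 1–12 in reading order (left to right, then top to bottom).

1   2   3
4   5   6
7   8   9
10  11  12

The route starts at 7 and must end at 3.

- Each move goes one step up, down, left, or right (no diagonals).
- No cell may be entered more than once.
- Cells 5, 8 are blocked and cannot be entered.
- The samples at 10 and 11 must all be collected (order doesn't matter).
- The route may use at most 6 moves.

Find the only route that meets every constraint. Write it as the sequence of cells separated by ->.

Any route must reach 10 and 11 and still end at 3 within 6 moves, so the order of the required stops is forced.
Route from 7: down to 10, 2× right (reaching 12), 3× up (reaching 3) — 6 moves in all.
Check: all required cells visited; 6 ≤ 6 moves.

7 -> 10 -> 11 -> 12 -> 9 -> 6 -> 3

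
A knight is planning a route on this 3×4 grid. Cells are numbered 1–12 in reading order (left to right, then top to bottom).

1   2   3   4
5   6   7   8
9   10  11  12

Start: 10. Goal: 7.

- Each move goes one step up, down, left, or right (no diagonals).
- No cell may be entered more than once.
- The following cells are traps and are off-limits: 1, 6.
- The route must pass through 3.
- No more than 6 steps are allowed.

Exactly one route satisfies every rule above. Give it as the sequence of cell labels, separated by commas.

10, 11, 12, 8, 4, 3, 7

Any route must reach 3 and still end at 7 within 6 moves, so the order of the required stops is forced.
Route from 10: right 2 to 12, up 2 to 4, left 1 to 3, down 1 to 7 — 6 moves in all.
Check: all required cells visited; 6 ≤ 6 moves.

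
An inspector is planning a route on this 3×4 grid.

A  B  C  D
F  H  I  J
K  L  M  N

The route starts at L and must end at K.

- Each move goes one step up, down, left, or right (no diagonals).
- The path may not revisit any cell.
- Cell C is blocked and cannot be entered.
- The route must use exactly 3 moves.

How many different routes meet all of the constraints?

Need simple routes of exactly 3 moves from L to K (Manhattan distance 1, so 1 moves are spent on a detour and 1 undoing it).
Enumerating: L H F K.
That gives 1 route.

1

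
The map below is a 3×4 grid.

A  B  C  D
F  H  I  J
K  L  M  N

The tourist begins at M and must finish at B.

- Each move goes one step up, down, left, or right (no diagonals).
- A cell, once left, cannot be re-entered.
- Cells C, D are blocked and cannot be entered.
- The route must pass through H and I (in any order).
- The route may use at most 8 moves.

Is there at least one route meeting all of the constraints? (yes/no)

yes

One route that works: M → I → H → B.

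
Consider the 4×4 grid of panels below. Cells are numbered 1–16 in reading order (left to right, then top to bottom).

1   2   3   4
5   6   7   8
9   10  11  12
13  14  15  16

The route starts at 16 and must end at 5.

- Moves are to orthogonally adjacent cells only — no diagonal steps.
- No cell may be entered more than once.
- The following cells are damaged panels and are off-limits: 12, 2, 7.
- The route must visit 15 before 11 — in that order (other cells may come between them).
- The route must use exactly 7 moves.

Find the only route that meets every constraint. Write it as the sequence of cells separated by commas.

The waypoints must appear in the order 15, 11, with no cell reused.
Route from 16: left 1 to 15, up 1 to 11, left 1 to 10, down 1 to 14, left 1 to 13, up 2 to 5 — 7 moves in all.
Check: order respected (15 at step 1, 11 at step 2); 7 moves as required.

16, 15, 11, 10, 14, 13, 9, 5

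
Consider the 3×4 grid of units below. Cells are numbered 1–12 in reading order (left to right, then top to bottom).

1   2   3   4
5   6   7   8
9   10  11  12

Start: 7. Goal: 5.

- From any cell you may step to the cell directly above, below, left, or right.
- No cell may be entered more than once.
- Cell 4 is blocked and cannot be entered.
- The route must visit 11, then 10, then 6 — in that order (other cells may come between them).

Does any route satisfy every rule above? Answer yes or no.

One route that works: 7 → 11 → 10 → 6 → 5.

yes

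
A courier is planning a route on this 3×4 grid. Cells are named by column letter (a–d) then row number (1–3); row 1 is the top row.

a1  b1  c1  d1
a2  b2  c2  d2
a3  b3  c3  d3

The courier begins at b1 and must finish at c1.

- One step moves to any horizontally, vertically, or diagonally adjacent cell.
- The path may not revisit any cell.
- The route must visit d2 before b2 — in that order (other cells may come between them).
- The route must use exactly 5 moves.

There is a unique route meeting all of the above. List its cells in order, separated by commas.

The waypoints must appear in the order d2, b2, with no cell reused.
Route from b1: down-right 1 to c2, right 1 to d2, down-left 1 to c3, up-left 1 to b2, up-right 1 to c1 — 5 moves in all.
Check: order respected (d2 at step 2, b2 at step 4); 5 moves as required.

b1, c2, d2, c3, b2, c1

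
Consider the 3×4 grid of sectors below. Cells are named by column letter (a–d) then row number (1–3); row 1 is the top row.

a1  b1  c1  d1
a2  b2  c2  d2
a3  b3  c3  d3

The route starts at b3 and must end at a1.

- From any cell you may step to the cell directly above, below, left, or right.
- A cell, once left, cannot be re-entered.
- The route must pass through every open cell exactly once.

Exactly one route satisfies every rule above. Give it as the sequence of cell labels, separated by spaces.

Need to visit all 12 open cells exactly once, starting at b3 and ending at a1.
Route from b3: left to a3, up to a2, 2× right (reaching c2), down to c3, right to d3, 2× up (reaching d1), 3× left (reaching a1) — 11 moves in all.
Check: all 12 open cells covered.

b3 a3 a2 b2 c2 c3 d3 d2 d1 c1 b1 a1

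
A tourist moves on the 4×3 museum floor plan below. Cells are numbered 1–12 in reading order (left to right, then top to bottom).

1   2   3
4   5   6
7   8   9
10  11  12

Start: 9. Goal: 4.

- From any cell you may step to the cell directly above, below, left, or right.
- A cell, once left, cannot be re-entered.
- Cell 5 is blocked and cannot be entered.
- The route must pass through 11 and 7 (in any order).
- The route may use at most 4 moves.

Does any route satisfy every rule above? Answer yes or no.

no

Even ignoring the no-revisit rule, getting from 9 to 4, taking the cheapest ordering 9 → 11 → 7 → 4 needs at least 2 + 2 + 1 = 5 moves (Manhattan distance per leg), which exceeds the 4-move limit.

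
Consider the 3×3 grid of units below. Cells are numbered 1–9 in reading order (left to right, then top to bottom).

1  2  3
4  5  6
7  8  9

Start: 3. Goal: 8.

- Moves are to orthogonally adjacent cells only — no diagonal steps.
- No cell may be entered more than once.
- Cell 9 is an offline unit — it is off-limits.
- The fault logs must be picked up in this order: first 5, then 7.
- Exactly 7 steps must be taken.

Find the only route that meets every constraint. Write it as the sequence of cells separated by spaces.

3 6 5 2 1 4 7 8

The waypoints must appear in the order 5, 7, with no cell reused.
Route from 3: down 1 to 6, left 1 to 5, up 1 to 2, left 1 to 1, down 2 to 7, right 1 to 8 — 7 moves in all.
Check: order respected (5 at step 2, 7 at step 6); 7 moves as required.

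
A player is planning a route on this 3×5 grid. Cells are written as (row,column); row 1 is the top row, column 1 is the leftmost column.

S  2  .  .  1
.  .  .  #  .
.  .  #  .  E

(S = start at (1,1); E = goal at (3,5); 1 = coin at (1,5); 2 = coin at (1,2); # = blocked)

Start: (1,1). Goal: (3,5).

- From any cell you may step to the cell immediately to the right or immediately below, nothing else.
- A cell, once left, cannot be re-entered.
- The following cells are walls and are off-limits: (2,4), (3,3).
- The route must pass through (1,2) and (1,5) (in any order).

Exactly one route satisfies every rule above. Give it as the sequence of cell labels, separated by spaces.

Moves only go right or down, so the column and row indices never decrease.
Route from (1,1): 4× right (reaching (1,5)), 2× down (reaching (3,5)) — 6 moves in all.
Check: all required cells visited.

(1,1) (1,2) (1,3) (1,4) (1,5) (2,5) (3,5)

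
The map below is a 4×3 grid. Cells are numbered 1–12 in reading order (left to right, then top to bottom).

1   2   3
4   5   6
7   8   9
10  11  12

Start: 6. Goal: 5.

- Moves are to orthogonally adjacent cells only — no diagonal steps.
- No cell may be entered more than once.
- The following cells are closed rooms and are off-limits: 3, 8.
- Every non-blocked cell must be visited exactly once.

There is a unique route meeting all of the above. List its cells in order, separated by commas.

6, 9, 12, 11, 10, 7, 4, 1, 2, 5

Need to visit all 10 open cells exactly once, starting at 6 and ending at 5.
Route from 6: down 2 to 12, left 2 to 10, up 3 to 1, right 1 to 2, down 1 to 5 — 9 moves in all.
Check: all 10 open cells covered.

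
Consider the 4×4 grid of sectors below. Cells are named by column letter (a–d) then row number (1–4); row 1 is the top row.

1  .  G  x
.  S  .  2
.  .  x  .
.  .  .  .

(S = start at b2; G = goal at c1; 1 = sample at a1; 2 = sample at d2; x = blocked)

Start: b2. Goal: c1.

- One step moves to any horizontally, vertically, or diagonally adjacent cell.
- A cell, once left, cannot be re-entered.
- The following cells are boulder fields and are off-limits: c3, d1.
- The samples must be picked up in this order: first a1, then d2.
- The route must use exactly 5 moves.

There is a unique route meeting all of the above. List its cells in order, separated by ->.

The waypoints must appear in the order a1, d2, with no cell reused.
Route from b2: up-left 1 to a1, right 1 to b1, down-right 1 to c2, right 1 to d2, up-left 1 to c1 — 5 moves in all.
Check: order respected (1 at step 1, 2 at step 4); 5 moves as required.

b2 -> a1 -> b1 -> c2 -> d2 -> c1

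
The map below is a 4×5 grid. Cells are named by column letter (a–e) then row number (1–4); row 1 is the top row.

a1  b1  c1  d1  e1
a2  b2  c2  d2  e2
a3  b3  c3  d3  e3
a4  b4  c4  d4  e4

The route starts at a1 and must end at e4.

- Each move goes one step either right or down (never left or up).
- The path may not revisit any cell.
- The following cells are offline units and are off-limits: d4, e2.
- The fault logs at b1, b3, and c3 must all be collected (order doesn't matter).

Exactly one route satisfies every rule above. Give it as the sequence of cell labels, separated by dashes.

a1 - b1 - b2 - b3 - c3 - d3 - e3 - e4

Moves only go right or down, so the column and row indices never decrease.
Route from a1: right to b1, 2× down (reaching b3), 3× right (reaching e3), down to e4 — 7 moves in all.
Check: all required cells visited.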